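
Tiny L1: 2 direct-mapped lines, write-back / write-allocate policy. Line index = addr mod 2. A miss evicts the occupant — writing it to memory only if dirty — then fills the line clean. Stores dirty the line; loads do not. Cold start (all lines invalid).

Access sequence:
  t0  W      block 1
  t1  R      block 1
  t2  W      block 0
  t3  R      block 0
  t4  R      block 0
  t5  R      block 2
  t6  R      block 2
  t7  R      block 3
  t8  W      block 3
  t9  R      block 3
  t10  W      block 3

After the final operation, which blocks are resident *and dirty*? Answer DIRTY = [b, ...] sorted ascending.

  0 | W B1 → L1 miss [D]
  1 | R B1 → L1 hit [D]
  2 | W B0 → L0 miss [D]
  3 | R B0 → L0 hit [D]
  4 | R B0 → L0 hit [D]
  5 | R B2 → L0 miss wb→B0 [-]
  6 | R B2 → L0 hit [-]
  7 | R B3 → L1 miss wb→B1 [-]
  8 | W B3 → L1 hit [D]
  9 | R B3 → L1 hit [D]
  10 | W B3 → L1 hit [D]

DIRTY = [3]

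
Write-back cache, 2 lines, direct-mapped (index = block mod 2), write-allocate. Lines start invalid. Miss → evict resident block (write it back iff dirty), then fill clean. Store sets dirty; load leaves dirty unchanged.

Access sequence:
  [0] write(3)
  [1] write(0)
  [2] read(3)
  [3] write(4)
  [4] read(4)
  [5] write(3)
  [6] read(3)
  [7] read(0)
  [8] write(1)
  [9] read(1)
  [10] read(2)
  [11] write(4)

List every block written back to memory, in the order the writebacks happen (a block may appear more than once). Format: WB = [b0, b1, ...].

WB = [0, 4, 3]

  0 | W B3 → L1 miss [D]
  1 | W B0 → L0 miss [D]
  2 | R B3 → L1 hit [D]
  3 | W B4 → L0 miss wb→B0 [D]
  4 | R B4 → L0 hit [D]
  5 | W B3 → L1 hit [D]
  6 | R B3 → L1 hit [D]
  7 | R B0 → L0 miss wb→B4 [-]
  8 | W B1 → L1 miss wb→B3 [D]
  9 | R B1 → L1 hit [D]
  10 | R B2 → L0 miss [-]
  11 | W B4 → L0 miss [D]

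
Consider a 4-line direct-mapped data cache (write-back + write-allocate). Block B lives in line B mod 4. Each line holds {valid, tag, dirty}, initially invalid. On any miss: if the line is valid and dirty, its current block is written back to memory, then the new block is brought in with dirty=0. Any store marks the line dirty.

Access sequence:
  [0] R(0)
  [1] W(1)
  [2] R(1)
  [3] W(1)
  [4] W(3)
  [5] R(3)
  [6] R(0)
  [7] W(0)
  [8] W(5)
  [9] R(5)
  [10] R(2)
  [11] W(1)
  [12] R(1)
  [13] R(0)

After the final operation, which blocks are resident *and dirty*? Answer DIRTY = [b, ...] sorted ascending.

DIRTY = [0, 1, 3]

0: R B0 -> L0 miss  d=-]
1: W B1 -> L1 miss  d=D]
2: R B1 -> L1 hit  d=D]
3: W B1 -> L1 hit  d=D]
4: W B3 -> L3 miss  d=D]
5: R B3 -> L3 hit  d=D]
6: R B0 -> L0 hit  d=-]
7: W B0 -> L0 hit  d=D]
8: W B5 -> L1 miss wb->B1  d=D]
9: R B5 -> L1 hit  d=D]
10: R B2 -> L2 miss  d=-]
11: W B1 -> L1 miss wb->B5  d=D]
12: R B1 -> L1 hit  d=D]
13: R B0 -> L0 hit  d=D]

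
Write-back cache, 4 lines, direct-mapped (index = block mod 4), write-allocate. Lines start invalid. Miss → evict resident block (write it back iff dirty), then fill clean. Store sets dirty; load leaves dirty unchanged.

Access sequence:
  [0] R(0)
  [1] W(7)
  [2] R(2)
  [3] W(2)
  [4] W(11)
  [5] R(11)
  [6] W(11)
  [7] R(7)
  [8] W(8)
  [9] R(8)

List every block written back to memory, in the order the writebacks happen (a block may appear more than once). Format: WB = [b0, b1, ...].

0: R B0 -> L0 miss  d=-]
1: W B7 -> L3 miss  d=D]
2: R B2 -> L2 miss  d=-]
3: W B2 -> L2 hit  d=D]
4: W B11 -> L3 miss wb->B7  d=D]
5: R B11 -> L3 hit  d=D]
6: W B11 -> L3 hit  d=D]
7: R B7 -> L3 miss wb->B11  d=-]
8: W B8 -> L0 miss  d=D]
9: R B8 -> L0 hit  d=D]

WB = [7, 11]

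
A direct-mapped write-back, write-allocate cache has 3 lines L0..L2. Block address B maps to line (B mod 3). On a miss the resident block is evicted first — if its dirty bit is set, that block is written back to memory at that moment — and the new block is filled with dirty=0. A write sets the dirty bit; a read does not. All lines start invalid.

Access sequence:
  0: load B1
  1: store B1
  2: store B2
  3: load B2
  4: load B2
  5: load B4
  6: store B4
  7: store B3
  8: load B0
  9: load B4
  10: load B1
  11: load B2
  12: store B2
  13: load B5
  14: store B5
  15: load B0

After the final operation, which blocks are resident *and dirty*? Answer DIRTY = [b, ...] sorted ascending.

0: R B1 → L1 miss [-]
1: W B1 → L1 hit [D]
2: W B2 → L2 miss [D]
3: R B2 → L2 hit [D]
4: R B2 → L2 hit [D]
5: R B4 → L1 miss wb→B1 [-]
6: W B4 → L1 hit [D]
7: W B3 → L0 miss [D]
8: R B0 → L0 miss wb→B3 [-]
9: R B4 → L1 hit [D]
10: R B1 → L1 miss wb→B4 [-]
11: R B2 → L2 hit [D]
12: W B2 → L2 hit [D]
13: R B5 → L2 miss wb→B2 [-]
14: W B5 → L2 hit [D]
15: R B0 → L0 hit [-]

DIRTY = [5]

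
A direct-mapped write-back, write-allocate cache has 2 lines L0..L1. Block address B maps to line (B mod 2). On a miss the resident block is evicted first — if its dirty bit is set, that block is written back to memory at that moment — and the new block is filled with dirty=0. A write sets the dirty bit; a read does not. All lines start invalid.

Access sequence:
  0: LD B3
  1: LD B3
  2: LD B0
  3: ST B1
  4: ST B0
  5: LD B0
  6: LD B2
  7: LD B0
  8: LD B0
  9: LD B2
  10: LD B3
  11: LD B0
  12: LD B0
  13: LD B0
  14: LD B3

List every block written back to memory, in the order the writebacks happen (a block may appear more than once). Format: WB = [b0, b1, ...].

WB = [0, 1]

  0 | R B3 → L1 miss [-]
  1 | R B3 → L1 hit [-]
  2 | R B0 → L0 miss [-]
  3 | W B1 → L1 miss [D]
  4 | W B0 → L0 hit [D]
  5 | R B0 → L0 hit [D]
  6 | R B2 → L0 miss wb→B0 [-]
  7 | R B0 → L0 miss [-]
  8 | R B0 → L0 hit [-]
  9 | R B2 → L0 miss [-]
  10 | R B3 → L1 miss wb→B1 [-]
  11 | R B0 → L0 miss [-]
  12 | R B0 → L0 hit [-]
  13 | R B0 → L0 hit [-]
  14 | R B3 → L1 hit [-]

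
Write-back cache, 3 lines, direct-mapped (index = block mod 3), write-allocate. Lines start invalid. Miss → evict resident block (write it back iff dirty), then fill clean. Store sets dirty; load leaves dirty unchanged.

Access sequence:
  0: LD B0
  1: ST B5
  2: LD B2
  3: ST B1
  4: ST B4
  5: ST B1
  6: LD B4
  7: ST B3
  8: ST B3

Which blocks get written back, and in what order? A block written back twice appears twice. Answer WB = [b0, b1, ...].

WB = [5, 1, 4, 1]

0: R B0 -> L0 miss  d=-]
1: W B5 -> L2 miss  d=D]
2: R B2 -> L2 miss wb->B5  d=-]
3: W B1 -> L1 miss  d=D]
4: W B4 -> L1 miss wb->B1  d=D]
5: W B1 -> L1 miss wb->B4  d=D]
6: R B4 -> L1 miss wb->B1  d=-]
7: W B3 -> L0 miss  d=D]
8: W B3 -> L0 hit  d=D]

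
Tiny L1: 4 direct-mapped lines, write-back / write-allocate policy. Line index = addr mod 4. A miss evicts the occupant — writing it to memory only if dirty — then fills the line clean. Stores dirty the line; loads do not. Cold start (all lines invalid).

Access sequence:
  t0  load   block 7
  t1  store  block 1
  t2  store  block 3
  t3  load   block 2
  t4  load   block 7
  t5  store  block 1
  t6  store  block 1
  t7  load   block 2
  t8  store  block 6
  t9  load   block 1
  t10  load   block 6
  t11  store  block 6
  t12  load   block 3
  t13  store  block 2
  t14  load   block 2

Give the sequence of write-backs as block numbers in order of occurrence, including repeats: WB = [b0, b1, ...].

WB = [3, 6]

  0 | R B7 → L3 miss [-]
  1 | W B1 → L1 miss [D]
  2 | W B3 → L3 miss [D]
  3 | R B2 → L2 miss [-]
  4 | R B7 → L3 miss wb→B3 [-]
  5 | W B1 → L1 hit [D]
  6 | W B1 → L1 hit [D]
  7 | R B2 → L2 hit [-]
  8 | W B6 → L2 miss [D]
  9 | R B1 → L1 hit [D]
  10 | R B6 → L2 hit [D]
  11 | W B6 → L2 hit [D]
  12 | R B3 → L3 miss [-]
  13 | W B2 → L2 miss wb→B6 [D]
  14 | R B2 → L2 hit [D]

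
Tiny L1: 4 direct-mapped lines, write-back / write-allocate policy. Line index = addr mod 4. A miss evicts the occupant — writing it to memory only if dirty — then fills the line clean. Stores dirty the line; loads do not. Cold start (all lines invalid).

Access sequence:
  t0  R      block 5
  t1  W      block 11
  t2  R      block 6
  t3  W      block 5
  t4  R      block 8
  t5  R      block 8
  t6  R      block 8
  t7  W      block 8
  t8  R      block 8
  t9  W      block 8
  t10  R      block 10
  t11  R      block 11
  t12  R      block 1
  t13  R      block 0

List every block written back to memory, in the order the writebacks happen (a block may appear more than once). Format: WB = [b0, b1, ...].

  0 | R B5 → L1 miss [-]
  1 | W B11 → L3 miss [D]
  2 | R B6 → L2 miss [-]
  3 | W B5 → L1 hit [D]
  4 | R B8 → L0 miss [-]
  5 | R B8 → L0 hit [-]
  6 | R B8 → L0 hit [-]
  7 | W B8 → L0 hit [D]
  8 | R B8 → L0 hit [D]
  9 | W B8 → L0 hit [D]
  10 | R B10 → L2 miss [-]
  11 | R B11 → L3 hit [D]
  12 | R B1 → L1 miss wb→B5 [-]
  13 | R B0 → L0 miss wb→B8 [-]

WB = [5, 8]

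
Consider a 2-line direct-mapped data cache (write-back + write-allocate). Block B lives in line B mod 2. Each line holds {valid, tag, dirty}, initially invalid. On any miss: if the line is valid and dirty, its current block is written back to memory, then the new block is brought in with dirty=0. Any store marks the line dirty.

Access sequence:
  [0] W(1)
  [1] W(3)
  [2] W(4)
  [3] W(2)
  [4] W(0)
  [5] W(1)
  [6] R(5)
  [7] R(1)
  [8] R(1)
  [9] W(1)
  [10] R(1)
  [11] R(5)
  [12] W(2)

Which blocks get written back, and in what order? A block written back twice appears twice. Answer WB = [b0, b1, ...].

WB = [1, 4, 2, 3, 1, 1, 0]

0: W B1 → L1 miss [D]
1: W B3 → L1 miss wb→B1 [D]
2: W B4 → L0 miss [D]
3: W B2 → L0 miss wb→B4 [D]
4: W B0 → L0 miss wb→B2 [D]
5: W B1 → L1 miss wb→B3 [D]
6: R B5 → L1 miss wb→B1 [-]
7: R B1 → L1 miss [-]
8: R B1 → L1 hit [-]
9: W B1 → L1 hit [D]
10: R B1 → L1 hit [D]
11: R B5 → L1 miss wb→B1 [-]
12: W B2 → L0 miss wb→B0 [D]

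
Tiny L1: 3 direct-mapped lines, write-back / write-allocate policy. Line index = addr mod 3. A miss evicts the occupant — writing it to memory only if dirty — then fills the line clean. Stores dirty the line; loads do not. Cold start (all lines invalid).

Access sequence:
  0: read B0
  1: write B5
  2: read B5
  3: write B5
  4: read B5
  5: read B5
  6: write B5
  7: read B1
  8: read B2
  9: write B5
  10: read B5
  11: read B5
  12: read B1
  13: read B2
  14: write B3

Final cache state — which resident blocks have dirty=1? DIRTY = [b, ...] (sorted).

0: R B0 -> L0 miss  d=-]
1: W B5 -> L2 miss  d=D]
2: R B5 -> L2 hit  d=D]
3: W B5 -> L2 hit  d=D]
4: R B5 -> L2 hit  d=D]
5: R B5 -> L2 hit  d=D]
6: W B5 -> L2 hit  d=D]
7: R B1 -> L1 miss  d=-]
8: R B2 -> L2 miss wb->B5  d=-]
9: W B5 -> L2 miss  d=D]
10: R B5 -> L2 hit  d=D]
11: R B5 -> L2 hit  d=D]
12: R B1 -> L1 hit  d=-]
13: R B2 -> L2 miss wb->B5  d=-]
14: W B3 -> L0 miss  d=D]

DIRTY = [3]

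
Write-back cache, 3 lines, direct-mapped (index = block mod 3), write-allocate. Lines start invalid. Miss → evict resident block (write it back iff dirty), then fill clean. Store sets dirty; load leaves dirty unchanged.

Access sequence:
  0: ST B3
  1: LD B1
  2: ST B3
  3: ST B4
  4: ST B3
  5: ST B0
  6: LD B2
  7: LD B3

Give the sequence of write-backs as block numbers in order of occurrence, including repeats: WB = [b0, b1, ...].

  0 | W B3 → L0 miss [D]
  1 | R B1 → L1 miss [-]
  2 | W B3 → L0 hit [D]
  3 | W B4 → L1 miss [D]
  4 | W B3 → L0 hit [D]
  5 | W B0 → L0 miss wb→B3 [D]
  6 | R B2 → L2 miss [-]
  7 | R B3 → L0 miss wb→B0 [-]

WB = [3, 0]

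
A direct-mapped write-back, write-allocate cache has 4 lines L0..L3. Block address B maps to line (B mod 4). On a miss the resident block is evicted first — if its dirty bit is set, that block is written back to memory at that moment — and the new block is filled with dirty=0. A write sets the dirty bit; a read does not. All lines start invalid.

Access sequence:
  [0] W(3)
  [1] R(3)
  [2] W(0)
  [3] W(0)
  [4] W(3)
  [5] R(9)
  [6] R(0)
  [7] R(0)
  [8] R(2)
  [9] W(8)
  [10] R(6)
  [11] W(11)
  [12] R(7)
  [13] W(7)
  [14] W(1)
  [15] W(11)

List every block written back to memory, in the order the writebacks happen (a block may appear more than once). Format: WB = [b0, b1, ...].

WB = [0, 3, 11, 7]

0: W B3 -> L3 miss  d=D]
1: R B3 -> L3 hit  d=D]
2: W B0 -> L0 miss  d=D]
3: W B0 -> L0 hit  d=D]
4: W B3 -> L3 hit  d=D]
5: R B9 -> L1 miss  d=-]
6: R B0 -> L0 hit  d=D]
7: R B0 -> L0 hit  d=D]
8: R B2 -> L2 miss  d=-]
9: W B8 -> L0 miss wb->B0  d=D]
10: R B6 -> L2 miss  d=-]
11: W B11 -> L3 miss wb->B3  d=D]
12: R B7 -> L3 miss wb->B11  d=-]
13: W B7 -> L3 hit  d=D]
14: W B1 -> L1 miss  d=D]
15: W B11 -> L3 miss wb->B7  d=D]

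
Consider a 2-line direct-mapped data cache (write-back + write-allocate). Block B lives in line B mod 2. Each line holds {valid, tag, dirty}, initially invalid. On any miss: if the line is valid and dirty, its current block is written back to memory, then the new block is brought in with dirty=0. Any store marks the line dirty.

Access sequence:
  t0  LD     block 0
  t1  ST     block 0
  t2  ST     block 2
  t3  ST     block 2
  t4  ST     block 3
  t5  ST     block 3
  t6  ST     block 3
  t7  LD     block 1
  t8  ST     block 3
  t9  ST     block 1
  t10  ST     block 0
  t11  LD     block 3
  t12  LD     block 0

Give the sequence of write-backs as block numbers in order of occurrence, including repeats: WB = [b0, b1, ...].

  0 | R B0 → L0 miss [-]
  1 | W B0 → L0 hit [D]
  2 | W B2 → L0 miss wb→B0 [D]
  3 | W B2 → L0 hit [D]
  4 | W B3 → L1 miss [D]
  5 | W B3 → L1 hit [D]
  6 | W B3 → L1 hit [D]
  7 | R B1 → L1 miss wb→B3 [-]
  8 | W B3 → L1 miss [D]
  9 | W B1 → L1 miss wb→B3 [D]
  10 | W B0 → L0 miss wb→B2 [D]
  11 | R B3 → L1 miss wb→B1 [-]
  12 | R B0 → L0 hit [D]

WB = [0, 3, 3, 2, 1]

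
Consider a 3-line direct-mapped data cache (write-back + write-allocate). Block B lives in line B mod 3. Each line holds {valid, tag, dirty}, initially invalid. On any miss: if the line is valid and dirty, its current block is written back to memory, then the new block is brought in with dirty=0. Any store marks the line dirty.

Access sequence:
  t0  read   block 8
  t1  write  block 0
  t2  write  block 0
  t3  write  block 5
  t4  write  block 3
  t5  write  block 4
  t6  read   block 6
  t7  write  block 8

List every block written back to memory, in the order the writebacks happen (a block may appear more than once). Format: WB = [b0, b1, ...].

WB = [0, 3, 5]

0: R B8 → L2 miss [-]
1: W B0 → L0 miss [D]
2: W B0 → L0 hit [D]
3: W B5 → L2 miss [D]
4: W B3 → L0 miss wb→B0 [D]
5: W B4 → L1 miss [D]
6: R B6 → L0 miss wb→B3 [-]
7: W B8 → L2 miss wb→B5 [D]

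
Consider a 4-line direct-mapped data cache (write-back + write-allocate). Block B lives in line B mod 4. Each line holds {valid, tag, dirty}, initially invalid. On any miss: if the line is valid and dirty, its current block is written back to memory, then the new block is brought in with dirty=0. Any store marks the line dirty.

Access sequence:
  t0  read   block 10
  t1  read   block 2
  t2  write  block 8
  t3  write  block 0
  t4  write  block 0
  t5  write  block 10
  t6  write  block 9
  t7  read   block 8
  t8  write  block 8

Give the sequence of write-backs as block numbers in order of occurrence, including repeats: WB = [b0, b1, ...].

0: R B10 → L2 miss [-]
1: R B2 → L2 miss [-]
2: W B8 → L0 miss [D]
3: W B0 → L0 miss wb→B8 [D]
4: W B0 → L0 hit [D]
5: W B10 → L2 miss [D]
6: W B9 → L1 miss [D]
7: R B8 → L0 miss wb→B0 [-]
8: W B8 → L0 hit [D]

WB = [8, 0]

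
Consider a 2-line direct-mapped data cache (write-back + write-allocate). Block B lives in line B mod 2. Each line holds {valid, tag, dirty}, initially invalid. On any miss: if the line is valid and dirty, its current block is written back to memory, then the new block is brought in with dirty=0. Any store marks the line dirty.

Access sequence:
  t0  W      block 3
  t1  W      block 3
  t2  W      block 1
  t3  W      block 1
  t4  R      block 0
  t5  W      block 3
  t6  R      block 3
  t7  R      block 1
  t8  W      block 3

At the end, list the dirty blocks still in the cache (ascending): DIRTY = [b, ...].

  0 | W B3 → L1 miss [D]
  1 | W B3 → L1 hit [D]
  2 | W B1 → L1 miss wb→B3 [D]
  3 | W B1 → L1 hit [D]
  4 | R B0 → L0 miss [-]
  5 | W B3 → L1 miss wb→B1 [D]
  6 | R B3 → L1 hit [D]
  7 | R B1 → L1 miss wb→B3 [-]
  8 | W B3 → L1 miss [D]

DIRTY = [3]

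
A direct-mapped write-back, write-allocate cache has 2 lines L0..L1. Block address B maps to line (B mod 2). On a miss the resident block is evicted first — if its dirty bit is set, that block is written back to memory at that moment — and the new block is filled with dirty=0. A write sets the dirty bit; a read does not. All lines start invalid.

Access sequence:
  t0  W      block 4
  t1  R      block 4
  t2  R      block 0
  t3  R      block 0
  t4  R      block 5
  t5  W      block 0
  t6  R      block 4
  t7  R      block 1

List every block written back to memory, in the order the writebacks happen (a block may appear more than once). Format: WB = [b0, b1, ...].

WB = [4, 0]

0: W B4 → L0 miss [D]
1: R B4 → L0 hit [D]
2: R B0 → L0 miss wb→B4 [-]
3: R B0 → L0 hit [-]
4: R B5 → L1 miss [-]
5: W B0 → L0 hit [D]
6: R B4 → L0 miss wb→B0 [-]
7: R B1 → L1 miss [-]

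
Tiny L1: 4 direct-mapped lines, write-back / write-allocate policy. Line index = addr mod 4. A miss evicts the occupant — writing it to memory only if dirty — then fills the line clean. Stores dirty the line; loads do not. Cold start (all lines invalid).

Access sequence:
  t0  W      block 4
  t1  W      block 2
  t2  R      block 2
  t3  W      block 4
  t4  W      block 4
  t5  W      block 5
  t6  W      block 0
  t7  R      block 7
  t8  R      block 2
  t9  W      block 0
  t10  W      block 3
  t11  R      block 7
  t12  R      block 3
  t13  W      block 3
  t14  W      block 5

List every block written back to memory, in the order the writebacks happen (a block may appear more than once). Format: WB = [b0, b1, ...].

  0 | W B4 → L0 miss [D]
  1 | W B2 → L2 miss [D]
  2 | R B2 → L2 hit [D]
  3 | W B4 → L0 hit [D]
  4 | W B4 → L0 hit [D]
  5 | W B5 → L1 miss [D]
  6 | W B0 → L0 miss wb→B4 [D]
  7 | R B7 → L3 miss [-]
  8 | R B2 → L2 hit [D]
  9 | W B0 → L0 hit [D]
  10 | W B3 → L3 miss [D]
  11 | R B7 → L3 miss wb→B3 [-]
  12 | R B3 → L3 miss [-]
  13 | W B3 → L3 hit [D]
  14 | W B5 → L1 hit [D]

WB = [4, 3]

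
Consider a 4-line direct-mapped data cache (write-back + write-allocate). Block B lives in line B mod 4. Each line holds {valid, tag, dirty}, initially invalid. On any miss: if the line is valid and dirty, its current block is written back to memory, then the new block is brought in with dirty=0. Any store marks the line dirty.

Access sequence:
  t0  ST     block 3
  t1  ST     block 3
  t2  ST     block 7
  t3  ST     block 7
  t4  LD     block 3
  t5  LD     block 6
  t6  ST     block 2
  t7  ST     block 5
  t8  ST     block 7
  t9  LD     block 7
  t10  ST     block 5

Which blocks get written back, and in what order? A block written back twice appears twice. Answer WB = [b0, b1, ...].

WB = [3, 7]

  0 | W B3 → L3 miss [D]
  1 | W B3 → L3 hit [D]
  2 | W B7 → L3 miss wb→B3 [D]
  3 | W B7 → L3 hit [D]
  4 | R B3 → L3 miss wb→B7 [-]
  5 | R B6 → L2 miss [-]
  6 | W B2 → L2 miss [D]
  7 | W B5 → L1 miss [D]
  8 | W B7 → L3 miss [D]
  9 | R B7 → L3 hit [D]
  10 | W B5 → L1 hit [D]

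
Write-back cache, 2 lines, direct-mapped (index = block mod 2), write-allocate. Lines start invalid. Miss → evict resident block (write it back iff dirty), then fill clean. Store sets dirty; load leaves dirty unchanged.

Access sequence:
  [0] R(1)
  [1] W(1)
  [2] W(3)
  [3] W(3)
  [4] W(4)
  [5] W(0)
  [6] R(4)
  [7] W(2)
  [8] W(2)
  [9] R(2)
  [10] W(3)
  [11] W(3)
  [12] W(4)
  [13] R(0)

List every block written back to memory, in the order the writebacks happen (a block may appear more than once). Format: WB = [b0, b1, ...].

WB = [1, 4, 0, 2, 4]

  0 | R B1 → L1 miss [-]
  1 | W B1 → L1 hit [D]
  2 | W B3 → L1 miss wb→B1 [D]
  3 | W B3 → L1 hit [D]
  4 | W B4 → L0 miss [D]
  5 | W B0 → L0 miss wb→B4 [D]
  6 | R B4 → L0 miss wb→B0 [-]
  7 | W B2 → L0 miss [D]
  8 | W B2 → L0 hit [D]
  9 | R B2 → L0 hit [D]
  10 | W B3 → L1 hit [D]
  11 | W B3 → L1 hit [D]
  12 | W B4 → L0 miss wb→B2 [D]
  13 | R B0 → L0 miss wb→B4 [-]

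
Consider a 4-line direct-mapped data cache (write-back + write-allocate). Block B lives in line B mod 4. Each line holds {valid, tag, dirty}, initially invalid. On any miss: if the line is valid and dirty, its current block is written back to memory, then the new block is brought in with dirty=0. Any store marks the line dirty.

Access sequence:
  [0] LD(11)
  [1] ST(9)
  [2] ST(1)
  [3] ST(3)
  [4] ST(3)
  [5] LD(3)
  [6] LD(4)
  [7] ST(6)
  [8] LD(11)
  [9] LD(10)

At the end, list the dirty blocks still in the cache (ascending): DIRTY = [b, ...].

  0 | R B11 → L3 miss [-]
  1 | W B9 → L1 miss [D]
  2 | W B1 → L1 miss wb→B9 [D]
  3 | W B3 → L3 miss [D]
  4 | W B3 → L3 hit [D]
  5 | R B3 → L3 hit [D]
  6 | R B4 → L0 miss [-]
  7 | W B6 → L2 miss [D]
  8 | R B11 → L3 miss wb→B3 [-]
  9 | R B10 → L2 miss wb→B6 [-]

DIRTY = [1]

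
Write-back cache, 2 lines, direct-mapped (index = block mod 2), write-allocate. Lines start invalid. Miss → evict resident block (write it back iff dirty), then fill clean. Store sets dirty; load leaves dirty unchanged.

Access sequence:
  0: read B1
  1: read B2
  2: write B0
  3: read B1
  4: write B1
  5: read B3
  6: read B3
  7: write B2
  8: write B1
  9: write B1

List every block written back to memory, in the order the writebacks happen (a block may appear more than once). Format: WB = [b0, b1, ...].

  0 | R B1 → L1 miss [-]
  1 | R B2 → L0 miss [-]
  2 | W B0 → L0 miss [D]
  3 | R B1 → L1 hit [-]
  4 | W B1 → L1 hit [D]
  5 | R B3 → L1 miss wb→B1 [-]
  6 | R B3 → L1 hit [-]
  7 | W B2 → L0 miss wb→B0 [D]
  8 | W B1 → L1 miss [D]
  9 | W B1 → L1 hit [D]

WB = [1, 0]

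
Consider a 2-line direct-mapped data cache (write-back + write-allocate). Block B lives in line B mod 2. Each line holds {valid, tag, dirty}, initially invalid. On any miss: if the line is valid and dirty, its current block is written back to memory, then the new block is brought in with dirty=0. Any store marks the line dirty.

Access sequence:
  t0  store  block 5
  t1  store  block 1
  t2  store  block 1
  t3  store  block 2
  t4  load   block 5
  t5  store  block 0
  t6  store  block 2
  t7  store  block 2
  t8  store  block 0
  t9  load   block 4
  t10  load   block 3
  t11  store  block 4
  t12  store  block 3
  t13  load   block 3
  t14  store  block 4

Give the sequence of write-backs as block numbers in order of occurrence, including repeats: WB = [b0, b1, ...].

0: W B5 -> L1 miss  d=D]
1: W B1 -> L1 miss wb->B5  d=D]
2: W B1 -> L1 hit  d=D]
3: W B2 -> L0 miss  d=D]
4: R B5 -> L1 miss wb->B1  d=-]
5: W B0 -> L0 miss wb->B2  d=D]
6: W B2 -> L0 miss wb->B0  d=D]
7: W B2 -> L0 hit  d=D]
8: W B0 -> L0 miss wb->B2  d=D]
9: R B4 -> L0 miss wb->B0  d=-]
10: R B3 -> L1 miss  d=-]
11: W B4 -> L0 hit  d=D]
12: W B3 -> L1 hit  d=D]
13: R B3 -> L1 hit  d=D]
14: W B4 -> L0 hit  d=D]

WB = [5, 1, 2, 0, 2, 0]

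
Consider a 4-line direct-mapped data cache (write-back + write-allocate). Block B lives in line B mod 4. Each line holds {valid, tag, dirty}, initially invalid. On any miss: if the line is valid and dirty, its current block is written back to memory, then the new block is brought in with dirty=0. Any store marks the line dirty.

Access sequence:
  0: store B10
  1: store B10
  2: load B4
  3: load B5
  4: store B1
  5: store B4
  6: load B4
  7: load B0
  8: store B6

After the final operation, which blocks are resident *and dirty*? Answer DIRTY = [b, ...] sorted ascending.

0: W B10 -> L2 miss  d=D]
1: W B10 -> L2 hit  d=D]
2: R B4 -> L0 miss  d=-]
3: R B5 -> L1 miss  d=-]
4: W B1 -> L1 miss  d=D]
5: W B4 -> L0 hit  d=D]
6: R B4 -> L0 hit  d=D]
7: R B0 -> L0 miss wb->B4  d=-]
8: W B6 -> L2 miss wb->B10  d=D]

DIRTY = [1, 6]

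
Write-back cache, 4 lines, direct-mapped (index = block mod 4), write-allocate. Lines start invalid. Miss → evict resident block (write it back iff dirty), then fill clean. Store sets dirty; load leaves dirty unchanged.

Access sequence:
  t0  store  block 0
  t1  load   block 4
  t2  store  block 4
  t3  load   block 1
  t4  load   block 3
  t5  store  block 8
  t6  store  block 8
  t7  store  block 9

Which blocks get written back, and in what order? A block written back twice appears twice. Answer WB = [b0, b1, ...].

0: W B0 → L0 miss [D]
1: R B4 → L0 miss wb→B0 [-]
2: W B4 → L0 hit [D]
3: R B1 → L1 miss [-]
4: R B3 → L3 miss [-]
5: W B8 → L0 miss wb→B4 [D]
6: W B8 → L0 hit [D]
7: W B9 → L1 miss [D]

WB = [0, 4]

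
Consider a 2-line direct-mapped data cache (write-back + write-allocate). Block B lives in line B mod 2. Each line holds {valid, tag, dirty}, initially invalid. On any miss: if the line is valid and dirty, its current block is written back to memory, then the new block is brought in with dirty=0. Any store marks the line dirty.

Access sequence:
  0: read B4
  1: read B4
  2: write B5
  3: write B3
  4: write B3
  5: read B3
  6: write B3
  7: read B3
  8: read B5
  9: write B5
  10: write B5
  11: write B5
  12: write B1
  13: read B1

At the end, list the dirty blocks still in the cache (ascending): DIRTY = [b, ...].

  0 | R B4 → L0 miss [-]
  1 | R B4 → L0 hit [-]
  2 | W B5 → L1 miss [D]
  3 | W B3 → L1 miss wb→B5 [D]
  4 | W B3 → L1 hit [D]
  5 | R B3 → L1 hit [D]
  6 | W B3 → L1 hit [D]
  7 | R B3 → L1 hit [D]
  8 | R B5 → L1 miss wb→B3 [-]
  9 | W B5 → L1 hit [D]
  10 | W B5 → L1 hit [D]
  11 | W B5 → L1 hit [D]
  12 | W B1 → L1 miss wb→B5 [D]
  13 | R B1 → L1 hit [D]

DIRTY = [1]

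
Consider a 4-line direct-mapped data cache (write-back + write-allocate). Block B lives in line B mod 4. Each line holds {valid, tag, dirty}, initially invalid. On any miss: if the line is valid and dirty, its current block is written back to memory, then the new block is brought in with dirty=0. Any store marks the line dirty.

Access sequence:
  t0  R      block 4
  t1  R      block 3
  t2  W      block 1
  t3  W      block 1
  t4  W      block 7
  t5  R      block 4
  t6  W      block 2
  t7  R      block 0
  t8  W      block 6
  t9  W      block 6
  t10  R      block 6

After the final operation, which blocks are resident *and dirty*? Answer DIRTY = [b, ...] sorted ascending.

DIRTY = [1, 6, 7]

  0 | R B4 → L0 miss [-]
  1 | R B3 → L3 miss [-]
  2 | W B1 → L1 miss [D]
  3 | W B1 → L1 hit [D]
  4 | W B7 → L3 miss [D]
  5 | R B4 → L0 hit [-]
  6 | W B2 → L2 miss [D]
  7 | R B0 → L0 miss [-]
  8 | W B6 → L2 miss wb→B2 [D]
  9 | W B6 → L2 hit [D]
  10 | R B6 → L2 hit [D]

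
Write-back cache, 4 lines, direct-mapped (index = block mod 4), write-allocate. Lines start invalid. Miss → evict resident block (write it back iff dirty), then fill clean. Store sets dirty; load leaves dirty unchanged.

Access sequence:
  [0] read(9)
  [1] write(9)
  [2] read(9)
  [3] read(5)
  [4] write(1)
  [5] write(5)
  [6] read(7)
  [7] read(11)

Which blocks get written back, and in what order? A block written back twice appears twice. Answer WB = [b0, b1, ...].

WB = [9, 1]

0: R B9 -> L1 miss  d=-]
1: W B9 -> L1 hit  d=D]
2: R B9 -> L1 hit  d=D]
3: R B5 -> L1 miss wb->B9  d=-]
4: W B1 -> L1 miss  d=D]
5: W B5 -> L1 miss wb->B1  d=D]
6: R B7 -> L3 miss  d=-]
7: R B11 -> L3 miss  d=-]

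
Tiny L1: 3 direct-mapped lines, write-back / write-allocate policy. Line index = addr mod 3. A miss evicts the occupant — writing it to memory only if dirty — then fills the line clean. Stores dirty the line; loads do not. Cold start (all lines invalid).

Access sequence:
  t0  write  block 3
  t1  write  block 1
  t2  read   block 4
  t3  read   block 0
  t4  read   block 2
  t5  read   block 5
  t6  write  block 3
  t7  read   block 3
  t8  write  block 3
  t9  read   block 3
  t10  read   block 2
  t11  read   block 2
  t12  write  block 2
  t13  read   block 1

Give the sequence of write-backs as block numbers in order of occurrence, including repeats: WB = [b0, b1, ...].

WB = [1, 3]

0: W B3 -> L0 miss  d=D]
1: W B1 -> L1 miss  d=D]
2: R B4 -> L1 miss wb->B1  d=-]
3: R B0 -> L0 miss wb->B3  d=-]
4: R B2 -> L2 miss  d=-]
5: R B5 -> L2 miss  d=-]
6: W B3 -> L0 miss  d=D]
7: R B3 -> L0 hit  d=D]
8: W B3 -> L0 hit  d=D]
9: R B3 -> L0 hit  d=D]
10: R B2 -> L2 miss  d=-]
11: R B2 -> L2 hit  d=-]
12: W B2 -> L2 hit  d=D]
13: R B1 -> L1 miss  d=-]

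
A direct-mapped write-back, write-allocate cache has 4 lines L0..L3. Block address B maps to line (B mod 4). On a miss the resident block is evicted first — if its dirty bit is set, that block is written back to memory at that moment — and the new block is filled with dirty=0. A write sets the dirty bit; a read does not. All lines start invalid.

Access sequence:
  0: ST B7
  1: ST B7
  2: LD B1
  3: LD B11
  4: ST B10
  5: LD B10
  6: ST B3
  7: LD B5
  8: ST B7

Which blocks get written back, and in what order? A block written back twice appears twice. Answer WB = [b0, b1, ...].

WB = [7, 3]

0: W B7 → L3 miss [D]
1: W B7 → L3 hit [D]
2: R B1 → L1 miss [-]
3: R B11 → L3 miss wb→B7 [-]
4: W B10 → L2 miss [D]
5: R B10 → L2 hit [D]
6: W B3 → L3 miss [D]
7: R B5 → L1 miss [-]
8: W B7 → L3 miss wb→B3 [D]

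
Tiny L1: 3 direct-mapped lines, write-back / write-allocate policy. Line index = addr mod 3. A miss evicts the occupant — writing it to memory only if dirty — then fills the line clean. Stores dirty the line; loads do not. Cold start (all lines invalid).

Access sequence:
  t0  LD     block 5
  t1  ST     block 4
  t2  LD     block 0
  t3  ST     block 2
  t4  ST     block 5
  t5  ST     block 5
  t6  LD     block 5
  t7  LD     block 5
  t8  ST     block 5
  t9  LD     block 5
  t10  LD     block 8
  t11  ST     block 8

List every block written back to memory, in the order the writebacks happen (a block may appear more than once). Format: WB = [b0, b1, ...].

WB = [2, 5]

  0 | R B5 → L2 miss [-]
  1 | W B4 → L1 miss [D]
  2 | R B0 → L0 miss [-]
  3 | W B2 → L2 miss [D]
  4 | W B5 → L2 miss wb→B2 [D]
  5 | W B5 → L2 hit [D]
  6 | R B5 → L2 hit [D]
  7 | R B5 → L2 hit [D]
  8 | W B5 → L2 hit [D]
  9 | R B5 → L2 hit [D]
  10 | R B8 → L2 miss wb→B5 [-]
  11 | W B8 → L2 hit [D]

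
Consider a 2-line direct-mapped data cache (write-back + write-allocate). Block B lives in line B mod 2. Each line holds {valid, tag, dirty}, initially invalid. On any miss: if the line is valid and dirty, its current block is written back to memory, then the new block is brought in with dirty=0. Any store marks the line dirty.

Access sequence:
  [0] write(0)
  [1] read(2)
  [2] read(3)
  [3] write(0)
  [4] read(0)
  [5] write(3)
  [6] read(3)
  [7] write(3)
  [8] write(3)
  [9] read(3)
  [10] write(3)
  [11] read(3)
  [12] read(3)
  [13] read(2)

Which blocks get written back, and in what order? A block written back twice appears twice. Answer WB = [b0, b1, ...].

  0 | W B0 → L0 miss [D]
  1 | R B2 → L0 miss wb→B0 [-]
  2 | R B3 → L1 miss [-]
  3 | W B0 → L0 miss [D]
  4 | R B0 → L0 hit [D]
  5 | W B3 → L1 hit [D]
  6 | R B3 → L1 hit [D]
  7 | W B3 → L1 hit [D]
  8 | W B3 → L1 hit [D]
  9 | R B3 → L1 hit [D]
  10 | W B3 → L1 hit [D]
  11 | R B3 → L1 hit [D]
  12 | R B3 → L1 hit [D]
  13 | R B2 → L0 miss wb→B0 [-]

WB = [0, 0]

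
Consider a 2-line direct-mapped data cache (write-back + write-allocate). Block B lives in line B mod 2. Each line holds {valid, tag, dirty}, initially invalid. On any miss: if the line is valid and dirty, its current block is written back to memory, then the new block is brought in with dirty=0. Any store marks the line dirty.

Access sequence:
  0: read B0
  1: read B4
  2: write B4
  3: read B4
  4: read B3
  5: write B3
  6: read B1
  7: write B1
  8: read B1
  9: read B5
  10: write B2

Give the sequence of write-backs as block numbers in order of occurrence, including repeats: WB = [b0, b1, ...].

WB = [3, 1, 4]

0: R B0 -> L0 miss  d=-]
1: R B4 -> L0 miss  d=-]
2: W B4 -> L0 hit  d=D]
3: R B4 -> L0 hit  d=D]
4: R B3 -> L1 miss  d=-]
5: W B3 -> L1 hit  d=D]
6: R B1 -> L1 miss wb->B3  d=-]
7: W B1 -> L1 hit  d=D]
8: R B1 -> L1 hit  d=D]
9: R B5 -> L1 miss wb->B1  d=-]
10: W B2 -> L0 miss wb->B4  d=D]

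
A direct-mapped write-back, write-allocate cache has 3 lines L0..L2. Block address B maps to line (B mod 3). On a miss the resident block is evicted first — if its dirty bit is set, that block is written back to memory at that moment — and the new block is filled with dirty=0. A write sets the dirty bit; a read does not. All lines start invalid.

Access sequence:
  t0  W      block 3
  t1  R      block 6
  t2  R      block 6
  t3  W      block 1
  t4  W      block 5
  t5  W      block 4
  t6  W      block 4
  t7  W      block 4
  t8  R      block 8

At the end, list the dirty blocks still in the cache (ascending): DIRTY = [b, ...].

0: W B3 -> L0 miss  d=D]
1: R B6 -> L0 miss wb->B3  d=-]
2: R B6 -> L0 hit  d=-]
3: W B1 -> L1 miss  d=D]
4: W B5 -> L2 miss  d=D]
5: W B4 -> L1 miss wb->B1  d=D]
6: W B4 -> L1 hit  d=D]
7: W B4 -> L1 hit  d=D]
8: R B8 -> L2 miss wb->B5  d=-]

DIRTY = [4]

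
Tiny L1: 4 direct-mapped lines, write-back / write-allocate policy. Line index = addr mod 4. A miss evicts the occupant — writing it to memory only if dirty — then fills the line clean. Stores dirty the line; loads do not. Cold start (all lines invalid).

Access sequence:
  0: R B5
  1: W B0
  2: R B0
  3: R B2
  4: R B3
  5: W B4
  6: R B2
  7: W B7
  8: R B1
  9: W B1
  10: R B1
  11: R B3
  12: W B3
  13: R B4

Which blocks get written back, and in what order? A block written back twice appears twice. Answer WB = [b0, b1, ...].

WB = [0, 7]

  0 | R B5 → L1 miss [-]
  1 | W B0 → L0 miss [D]
  2 | R B0 → L0 hit [D]
  3 | R B2 → L2 miss [-]
  4 | R B3 → L3 miss [-]
  5 | W B4 → L0 miss wb→B0 [D]
  6 | R B2 → L2 hit [-]
  7 | W B7 → L3 miss [D]
  8 | R B1 → L1 miss [-]
  9 | W B1 → L1 hit [D]
  10 | R B1 → L1 hit [D]
  11 | R B3 → L3 miss wb→B7 [-]
  12 | W B3 → L3 hit [D]
  13 | R B4 → L0 hit [D]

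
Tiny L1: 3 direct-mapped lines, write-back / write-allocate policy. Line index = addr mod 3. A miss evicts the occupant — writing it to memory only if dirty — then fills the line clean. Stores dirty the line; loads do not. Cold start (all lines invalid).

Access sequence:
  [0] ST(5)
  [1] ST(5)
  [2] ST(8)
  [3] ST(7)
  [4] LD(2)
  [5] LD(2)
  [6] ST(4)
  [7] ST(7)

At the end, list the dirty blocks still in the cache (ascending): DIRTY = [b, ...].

0: W B5 -> L2 miss  d=D]
1: W B5 -> L2 hit  d=D]
2: W B8 -> L2 miss wb->B5  d=D]
3: W B7 -> L1 miss  d=D]
4: R B2 -> L2 miss wb->B8  d=-]
5: R B2 -> L2 hit  d=-]
6: W B4 -> L1 miss wb->B7  d=D]
7: W B7 -> L1 miss wb->B4  d=D]

DIRTY = [7]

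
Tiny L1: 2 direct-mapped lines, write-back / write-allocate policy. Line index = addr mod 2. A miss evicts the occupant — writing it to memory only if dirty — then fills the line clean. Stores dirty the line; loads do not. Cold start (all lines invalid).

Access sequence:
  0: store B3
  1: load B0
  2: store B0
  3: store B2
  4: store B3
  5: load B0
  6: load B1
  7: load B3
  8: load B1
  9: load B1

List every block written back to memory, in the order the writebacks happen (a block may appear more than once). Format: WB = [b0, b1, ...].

WB = [0, 2, 3]

0: W B3 → L1 miss [D]
1: R B0 → L0 miss [-]
2: W B0 → L0 hit [D]
3: W B2 → L0 miss wb→B0 [D]
4: W B3 → L1 hit [D]
5: R B0 → L0 miss wb→B2 [-]
6: R B1 → L1 miss wb→B3 [-]
7: R B3 → L1 miss [-]
8: R B1 → L1 miss [-]
9: R B1 → L1 hit [-]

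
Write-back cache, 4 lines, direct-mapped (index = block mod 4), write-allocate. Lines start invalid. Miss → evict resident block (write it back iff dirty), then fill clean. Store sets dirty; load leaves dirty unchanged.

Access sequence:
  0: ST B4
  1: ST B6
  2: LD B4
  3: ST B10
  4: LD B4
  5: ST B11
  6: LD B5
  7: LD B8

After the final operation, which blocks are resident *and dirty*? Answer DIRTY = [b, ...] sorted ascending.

DIRTY = [10, 11]

0: W B4 -> L0 miss  d=D]
1: W B6 -> L2 miss  d=D]
2: R B4 -> L0 hit  d=D]
3: W B10 -> L2 miss wb->B6  d=D]
4: R B4 -> L0 hit  d=D]
5: W B11 -> L3 miss  d=D]
6: R B5 -> L1 miss  d=-]
7: R B8 -> L0 miss wb->B4  d=-]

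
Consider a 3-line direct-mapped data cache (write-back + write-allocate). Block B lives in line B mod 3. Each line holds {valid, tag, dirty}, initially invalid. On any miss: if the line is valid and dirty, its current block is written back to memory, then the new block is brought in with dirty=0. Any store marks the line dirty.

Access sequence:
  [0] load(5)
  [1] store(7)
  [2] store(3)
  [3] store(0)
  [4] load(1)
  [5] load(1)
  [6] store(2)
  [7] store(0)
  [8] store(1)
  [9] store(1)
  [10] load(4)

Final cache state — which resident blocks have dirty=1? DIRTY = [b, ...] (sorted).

0: R B5 -> L2 miss  d=-]
1: W B7 -> L1 miss  d=D]
2: W B3 -> L0 miss  d=D]
3: W B0 -> L0 miss wb->B3  d=D]
4: R B1 -> L1 miss wb->B7  d=-]
5: R B1 -> L1 hit  d=-]
6: W B2 -> L2 miss  d=D]
7: W B0 -> L0 hit  d=D]
8: W B1 -> L1 hit  d=D]
9: W B1 -> L1 hit  d=D]
10: R B4 -> L1 miss wb->B1  d=-]

DIRTY = [0, 2]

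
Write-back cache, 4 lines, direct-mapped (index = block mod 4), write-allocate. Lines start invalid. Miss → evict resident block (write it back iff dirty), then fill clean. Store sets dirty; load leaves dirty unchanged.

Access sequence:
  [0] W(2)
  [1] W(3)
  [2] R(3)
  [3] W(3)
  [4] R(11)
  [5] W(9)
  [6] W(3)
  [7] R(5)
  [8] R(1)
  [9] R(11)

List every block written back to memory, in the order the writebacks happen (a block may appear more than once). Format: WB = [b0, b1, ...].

WB = [3, 9, 3]

  0 | W B2 → L2 miss [D]
  1 | W B3 → L3 miss [D]
  2 | R B3 → L3 hit [D]
  3 | W B3 → L3 hit [D]
  4 | R B11 → L3 miss wb→B3 [-]
  5 | W B9 → L1 miss [D]
  6 | W B3 → L3 miss [D]
  7 | R B5 → L1 miss wb→B9 [-]
  8 | R B1 → L1 miss [-]
  9 | R B11 → L3 miss wb→B3 [-]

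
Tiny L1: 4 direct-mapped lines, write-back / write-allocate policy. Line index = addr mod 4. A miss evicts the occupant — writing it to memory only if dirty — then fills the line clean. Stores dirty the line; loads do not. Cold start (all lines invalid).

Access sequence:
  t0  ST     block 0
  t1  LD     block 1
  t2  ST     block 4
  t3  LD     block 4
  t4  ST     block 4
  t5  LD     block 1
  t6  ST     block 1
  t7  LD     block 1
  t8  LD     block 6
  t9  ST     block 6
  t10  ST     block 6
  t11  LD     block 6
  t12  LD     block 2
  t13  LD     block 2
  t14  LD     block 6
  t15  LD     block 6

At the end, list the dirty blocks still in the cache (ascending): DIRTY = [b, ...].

  0 | W B0 → L0 miss [D]
  1 | R B1 → L1 miss [-]
  2 | W B4 → L0 miss wb→B0 [D]
  3 | R B4 → L0 hit [D]
  4 | W B4 → L0 hit [D]
  5 | R B1 → L1 hit [-]
  6 | W B1 → L1 hit [D]
  7 | R B1 → L1 hit [D]
  8 | R B6 → L2 miss [-]
  9 | W B6 → L2 hit [D]
  10 | W B6 → L2 hit [D]
  11 | R B6 → L2 hit [D]
  12 | R B2 → L2 miss wb→B6 [-]
  13 | R B2 → L2 hit [-]
  14 | R B6 → L2 miss [-]
  15 | R B6 → L2 hit [-]

DIRTY = [1, 4]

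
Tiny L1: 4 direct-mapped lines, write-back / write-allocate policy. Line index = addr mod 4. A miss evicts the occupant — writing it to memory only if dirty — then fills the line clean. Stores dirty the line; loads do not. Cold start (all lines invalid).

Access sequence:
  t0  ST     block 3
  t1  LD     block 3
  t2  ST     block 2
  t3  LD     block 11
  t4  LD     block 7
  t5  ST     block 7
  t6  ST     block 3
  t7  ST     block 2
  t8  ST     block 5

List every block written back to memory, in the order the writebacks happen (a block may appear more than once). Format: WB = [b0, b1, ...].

0: W B3 → L3 miss [D]
1: R B3 → L3 hit [D]
2: W B2 → L2 miss [D]
3: R B11 → L3 miss wb→B3 [-]
4: R B7 → L3 miss [-]
5: W B7 → L3 hit [D]
6: W B3 → L3 miss wb→B7 [D]
7: W B2 → L2 hit [D]
8: W B5 → L1 miss [D]

WB = [3, 7]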